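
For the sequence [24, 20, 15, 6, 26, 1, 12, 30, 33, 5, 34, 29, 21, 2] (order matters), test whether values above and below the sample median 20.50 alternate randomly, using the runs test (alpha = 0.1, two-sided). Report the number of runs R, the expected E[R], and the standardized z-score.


Step 1: Compute median = 20.50; label A = above, B = below.
Labels in order: ABBBABBAABAAAB  (n_A = 7, n_B = 7)
Step 2: Count runs R = 8.
Step 3: Under H0 (random ordering), E[R] = 2*n_A*n_B/(n_A+n_B) + 1 = 2*7*7/14 + 1 = 8.0000.
        Var[R] = 2*n_A*n_B*(2*n_A*n_B - n_A - n_B) / ((n_A+n_B)^2 * (n_A+n_B-1)) = 8232/2548 = 3.2308.
        SD[R] = 1.7974.
Step 4: R = E[R], so z = 0 with no continuity correction.
Step 5: Two-sided p-value via normal approximation = 2*(1 - Phi(|z|)) = 1.000000.
Step 6: alpha = 0.1. fail to reject H0.

R = 8, z = 0.0000, p = 1.000000, fail to reject H0.


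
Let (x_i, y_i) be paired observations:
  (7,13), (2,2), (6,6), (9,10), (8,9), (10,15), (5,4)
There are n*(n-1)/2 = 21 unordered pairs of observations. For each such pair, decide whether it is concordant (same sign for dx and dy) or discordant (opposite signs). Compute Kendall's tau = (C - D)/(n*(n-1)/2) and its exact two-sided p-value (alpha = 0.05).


Step 1: Enumerate the 21 unordered pairs (i,j) with i<j and classify each by sign(x_j-x_i) * sign(y_j-y_i).
  (1,2):dx=-5,dy=-11->C; (1,3):dx=-1,dy=-7->C; (1,4):dx=+2,dy=-3->D; (1,5):dx=+1,dy=-4->D
  (1,6):dx=+3,dy=+2->C; (1,7):dx=-2,dy=-9->C; (2,3):dx=+4,dy=+4->C; (2,4):dx=+7,dy=+8->C
  (2,5):dx=+6,dy=+7->C; (2,6):dx=+8,dy=+13->C; (2,7):dx=+3,dy=+2->C; (3,4):dx=+3,dy=+4->C
  (3,5):dx=+2,dy=+3->C; (3,6):dx=+4,dy=+9->C; (3,7):dx=-1,dy=-2->C; (4,5):dx=-1,dy=-1->C
  (4,6):dx=+1,dy=+5->C; (4,7):dx=-4,dy=-6->C; (5,6):dx=+2,dy=+6->C; (5,7):dx=-3,dy=-5->C
  (6,7):dx=-5,dy=-11->C
Step 2: C = 19, D = 2, total pairs = 21.
Step 3: tau = (C - D)/(n(n-1)/2) = (19 - 2)/21 = 0.809524.
Step 4: Exact two-sided p-value (enumerate n! = 5040 permutations of y under H0): p = 0.010714.
Step 5: alpha = 0.05. reject H0.

tau_b = 0.8095 (C=19, D=2), p = 0.010714, reject H0.


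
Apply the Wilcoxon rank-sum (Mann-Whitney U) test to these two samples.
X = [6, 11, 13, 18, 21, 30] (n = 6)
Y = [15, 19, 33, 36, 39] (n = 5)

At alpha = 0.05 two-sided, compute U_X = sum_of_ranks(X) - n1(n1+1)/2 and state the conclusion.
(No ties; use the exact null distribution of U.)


Step 1: Combine and sort all 11 observations; assign midranks.
sorted (value, group): (6,X), (11,X), (13,X), (15,Y), (18,X), (19,Y), (21,X), (30,X), (33,Y), (36,Y), (39,Y)
ranks: 6->1, 11->2, 13->3, 15->4, 18->5, 19->6, 21->7, 30->8, 33->9, 36->10, 39->11
Step 2: Rank sum for X: R1 = 1 + 2 + 3 + 5 + 7 + 8 = 26.
Step 3: U_X = R1 - n1(n1+1)/2 = 26 - 6*7/2 = 26 - 21 = 5.
       U_Y = n1*n2 - U_X = 30 - 5 = 25.
Step 4: No ties, so the exact null distribution of U (based on enumerating the C(11,6) = 462 equally likely rank assignments) gives the two-sided p-value.
Step 5: p-value = 0.082251; compare to alpha = 0.05. fail to reject H0.

U_X = 5, p = 0.082251, fail to reject H0 at alpha = 0.05.


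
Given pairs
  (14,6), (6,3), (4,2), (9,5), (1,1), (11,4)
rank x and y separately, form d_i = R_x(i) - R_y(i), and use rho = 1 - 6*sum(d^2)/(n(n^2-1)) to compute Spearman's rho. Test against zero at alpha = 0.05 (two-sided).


Step 1: Rank x and y separately (midranks; no ties here).
rank(x): 14->6, 6->3, 4->2, 9->4, 1->1, 11->5
rank(y): 6->6, 3->3, 2->2, 5->5, 1->1, 4->4
Step 2: d_i = R_x(i) - R_y(i); compute d_i^2.
  (6-6)^2=0, (3-3)^2=0, (2-2)^2=0, (4-5)^2=1, (1-1)^2=0, (5-4)^2=1
sum(d^2) = 2.
Step 3: rho = 1 - 6*2 / (6*(6^2 - 1)) = 1 - 12/210 = 0.942857.
Step 4: Under H0, t = rho * sqrt((n-2)/(1-rho^2)) = 5.6595 ~ t(4).
Step 5: Two-sided p-value from the t-distribution with 4 df = 0.004805.
Step 6: alpha = 0.05. reject H0.

rho = 0.9429, p = 0.004805, reject H0 at alpha = 0.05.


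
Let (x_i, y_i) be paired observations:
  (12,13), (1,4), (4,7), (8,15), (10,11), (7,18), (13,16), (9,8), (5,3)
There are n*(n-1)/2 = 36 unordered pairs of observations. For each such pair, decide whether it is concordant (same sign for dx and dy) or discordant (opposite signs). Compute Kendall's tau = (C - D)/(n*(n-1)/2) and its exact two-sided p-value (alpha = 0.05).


Step 1: Enumerate the 36 unordered pairs (i,j) with i<j and classify each by sign(x_j-x_i) * sign(y_j-y_i).
  (1,2):dx=-11,dy=-9->C; (1,3):dx=-8,dy=-6->C; (1,4):dx=-4,dy=+2->D; (1,5):dx=-2,dy=-2->C
  (1,6):dx=-5,dy=+5->D; (1,7):dx=+1,dy=+3->C; (1,8):dx=-3,dy=-5->C; (1,9):dx=-7,dy=-10->C
  (2,3):dx=+3,dy=+3->C; (2,4):dx=+7,dy=+11->C; (2,5):dx=+9,dy=+7->C; (2,6):dx=+6,dy=+14->C
  (2,7):dx=+12,dy=+12->C; (2,8):dx=+8,dy=+4->C; (2,9):dx=+4,dy=-1->D; (3,4):dx=+4,dy=+8->C
  (3,5):dx=+6,dy=+4->C; (3,6):dx=+3,dy=+11->C; (3,7):dx=+9,dy=+9->C; (3,8):dx=+5,dy=+1->C
  (3,9):dx=+1,dy=-4->D; (4,5):dx=+2,dy=-4->D; (4,6):dx=-1,dy=+3->D; (4,7):dx=+5,dy=+1->C
  (4,8):dx=+1,dy=-7->D; (4,9):dx=-3,dy=-12->C; (5,6):dx=-3,dy=+7->D; (5,7):dx=+3,dy=+5->C
  (5,8):dx=-1,dy=-3->C; (5,9):dx=-5,dy=-8->C; (6,7):dx=+6,dy=-2->D; (6,8):dx=+2,dy=-10->D
  (6,9):dx=-2,dy=-15->C; (7,8):dx=-4,dy=-8->C; (7,9):dx=-8,dy=-13->C; (8,9):dx=-4,dy=-5->C
Step 2: C = 26, D = 10, total pairs = 36.
Step 3: tau = (C - D)/(n(n-1)/2) = (26 - 10)/36 = 0.444444.
Step 4: Exact two-sided p-value (enumerate n! = 362880 permutations of y under H0): p = 0.119439.
Step 5: alpha = 0.05. fail to reject H0.

tau_b = 0.4444 (C=26, D=10), p = 0.119439, fail to reject H0.


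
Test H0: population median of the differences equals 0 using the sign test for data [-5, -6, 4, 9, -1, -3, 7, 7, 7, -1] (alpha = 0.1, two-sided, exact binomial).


Step 1: Discard zero differences. Original n = 10; n_eff = number of nonzero differences = 10.
Nonzero differences (with sign): -5, -6, +4, +9, -1, -3, +7, +7, +7, -1
Step 2: Count signs: positive = 5, negative = 5.
Step 3: Under H0: P(positive) = 0.5, so the number of positives S ~ Bin(10, 0.5).
Step 4: Two-sided exact p-value = sum of Bin(10,0.5) probabilities at or below the observed probability = 1.000000.
Step 5: alpha = 0.1. fail to reject H0.

n_eff = 10, pos = 5, neg = 5, p = 1.000000, fail to reject H0.


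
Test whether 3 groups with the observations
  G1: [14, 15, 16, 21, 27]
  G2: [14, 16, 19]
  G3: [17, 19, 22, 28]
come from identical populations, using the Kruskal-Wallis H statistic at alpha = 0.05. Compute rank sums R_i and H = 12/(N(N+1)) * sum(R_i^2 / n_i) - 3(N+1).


Step 1: Combine all N = 12 observations and assign midranks.
sorted (value, group, rank): (14,G1,1.5), (14,G2,1.5), (15,G1,3), (16,G1,4.5), (16,G2,4.5), (17,G3,6), (19,G2,7.5), (19,G3,7.5), (21,G1,9), (22,G3,10), (27,G1,11), (28,G3,12)
Step 2: Sum ranks within each group.
R_1 = 29 (n_1 = 5)
R_2 = 13.5 (n_2 = 3)
R_3 = 35.5 (n_3 = 4)
Step 3: H = 12/(N(N+1)) * sum(R_i^2/n_i) - 3(N+1)
     = 12/(12*13) * (29^2/5 + 13.5^2/3 + 35.5^2/4) - 3*13
     = 0.076923 * 544.013 - 39
     = 2.847115.
Step 4: Ties present; correction factor C = 1 - 18/(12^3 - 12) = 0.989510. Corrected H = 2.847115 / 0.989510 = 2.877297.
Step 5: Under H0, H ~ chi^2(2); p-value = 0.237248.
Step 6: alpha = 0.05. fail to reject H0.

H = 2.8773, df = 2, p = 0.237248, fail to reject H0.


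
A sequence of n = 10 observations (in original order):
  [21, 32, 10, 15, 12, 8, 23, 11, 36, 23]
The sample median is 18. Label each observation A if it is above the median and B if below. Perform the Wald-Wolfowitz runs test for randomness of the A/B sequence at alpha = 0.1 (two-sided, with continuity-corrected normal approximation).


Step 1: Compute median = 18; label A = above, B = below.
Labels in order: AABBBBABAA  (n_A = 5, n_B = 5)
Step 2: Count runs R = 5.
Step 3: Under H0 (random ordering), E[R] = 2*n_A*n_B/(n_A+n_B) + 1 = 2*5*5/10 + 1 = 6.0000.
        Var[R] = 2*n_A*n_B*(2*n_A*n_B - n_A - n_B) / ((n_A+n_B)^2 * (n_A+n_B-1)) = 2000/900 = 2.2222.
        SD[R] = 1.4907.
Step 4: Continuity-corrected z = (R + 0.5 - E[R]) / SD[R] = (5 + 0.5 - 6.0000) / 1.4907 = -0.3354.
Step 5: Two-sided p-value via normal approximation = 2*(1 - Phi(|z|)) = 0.737316.
Step 6: alpha = 0.1. fail to reject H0.

R = 5, z = -0.3354, p = 0.737316, fail to reject H0.


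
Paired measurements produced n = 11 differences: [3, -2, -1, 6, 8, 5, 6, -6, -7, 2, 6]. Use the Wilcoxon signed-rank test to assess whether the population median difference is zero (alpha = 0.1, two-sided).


Step 1: Drop any zero differences (none here) and take |d_i|.
|d| = [3, 2, 1, 6, 8, 5, 6, 6, 7, 2, 6]
Step 2: Midrank |d_i| (ties get averaged ranks).
ranks: |3|->4, |2|->2.5, |1|->1, |6|->7.5, |8|->11, |5|->5, |6|->7.5, |6|->7.5, |7|->10, |2|->2.5, |6|->7.5
Step 3: Attach original signs; sum ranks with positive sign and with negative sign.
W+ = 4 + 7.5 + 11 + 5 + 7.5 + 2.5 + 7.5 = 45
W- = 2.5 + 1 + 7.5 + 10 = 21
(Check: W+ + W- = 66 should equal n(n+1)/2 = 66.)
Step 4: Test statistic W = min(W+, W-) = 21.
Step 5: Ties in |d|, so use the tie-corrected normal approximation.
        E[W] = n(n+1)/4 = 11*12/4 = 33.
        Tie groups: |d|=2 (t=2), |d|=6 (t=4); sum(t^3 - t) = 66.
        Var[W] = n(n+1)(2n+1)/24 - sum(t^3-t)/48 = 3036/24 - 66/48 = 125.125.
        z = (W - E[W]) / sqrt(Var[W]) = (21 - 33) / 11.1859 = -1.0728.
        Two-sided p = 2*Phi(z) = 0.283371.
Step 6: alpha = 0.1. fail to reject H0.

W+ = 45, W- = 21, W = min = 21, p = 0.283371, fail to reject H0.


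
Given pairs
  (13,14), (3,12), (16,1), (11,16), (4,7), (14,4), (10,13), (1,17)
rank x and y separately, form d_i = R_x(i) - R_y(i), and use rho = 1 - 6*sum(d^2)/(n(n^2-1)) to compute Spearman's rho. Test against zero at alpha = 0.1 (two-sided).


Step 1: Rank x and y separately (midranks; no ties here).
rank(x): 13->6, 3->2, 16->8, 11->5, 4->3, 14->7, 10->4, 1->1
rank(y): 14->6, 12->4, 1->1, 16->7, 7->3, 4->2, 13->5, 17->8
Step 2: d_i = R_x(i) - R_y(i); compute d_i^2.
  (6-6)^2=0, (2-4)^2=4, (8-1)^2=49, (5-7)^2=4, (3-3)^2=0, (7-2)^2=25, (4-5)^2=1, (1-8)^2=49
sum(d^2) = 132.
Step 3: rho = 1 - 6*132 / (8*(8^2 - 1)) = 1 - 792/504 = -0.571429.
Step 4: Under H0, t = rho * sqrt((n-2)/(1-rho^2)) = -1.7056 ~ t(6).
Step 5: Two-sided p-value from the t-distribution with 6 df = 0.138960.
Step 6: alpha = 0.1. fail to reject H0.

rho = -0.5714, p = 0.138960, fail to reject H0 at alpha = 0.1.


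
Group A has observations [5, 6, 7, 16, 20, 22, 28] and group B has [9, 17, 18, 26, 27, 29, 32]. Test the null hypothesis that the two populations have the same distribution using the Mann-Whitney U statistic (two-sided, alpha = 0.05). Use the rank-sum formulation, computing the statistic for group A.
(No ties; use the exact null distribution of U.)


Step 1: Combine and sort all 14 observations; assign midranks.
sorted (value, group): (5,X), (6,X), (7,X), (9,Y), (16,X), (17,Y), (18,Y), (20,X), (22,X), (26,Y), (27,Y), (28,X), (29,Y), (32,Y)
ranks: 5->1, 6->2, 7->3, 9->4, 16->5, 17->6, 18->7, 20->8, 22->9, 26->10, 27->11, 28->12, 29->13, 32->14
Step 2: Rank sum for X: R1 = 1 + 2 + 3 + 5 + 8 + 9 + 12 = 40.
Step 3: U_X = R1 - n1(n1+1)/2 = 40 - 7*8/2 = 40 - 28 = 12.
       U_Y = n1*n2 - U_X = 49 - 12 = 37.
Step 4: No ties, so the exact null distribution of U (based on enumerating the C(14,7) = 3432 equally likely rank assignments) gives the two-sided p-value.
Step 5: p-value = 0.128205; compare to alpha = 0.05. fail to reject H0.

U_X = 12, p = 0.128205, fail to reject H0 at alpha = 0.05.


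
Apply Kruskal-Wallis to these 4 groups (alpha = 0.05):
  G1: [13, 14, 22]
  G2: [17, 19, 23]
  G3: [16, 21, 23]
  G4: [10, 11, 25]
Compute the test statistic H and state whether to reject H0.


Step 1: Combine all N = 12 observations and assign midranks.
sorted (value, group, rank): (10,G4,1), (11,G4,2), (13,G1,3), (14,G1,4), (16,G3,5), (17,G2,6), (19,G2,7), (21,G3,8), (22,G1,9), (23,G2,10.5), (23,G3,10.5), (25,G4,12)
Step 2: Sum ranks within each group.
R_1 = 16 (n_1 = 3)
R_2 = 23.5 (n_2 = 3)
R_3 = 23.5 (n_3 = 3)
R_4 = 15 (n_4 = 3)
Step 3: H = 12/(N(N+1)) * sum(R_i^2/n_i) - 3(N+1)
     = 12/(12*13) * (16^2/3 + 23.5^2/3 + 23.5^2/3 + 15^2/3) - 3*13
     = 0.076923 * 528.5 - 39
     = 1.653846.
Step 4: Ties present; correction factor C = 1 - 6/(12^3 - 12) = 0.996503. Corrected H = 1.653846 / 0.996503 = 1.659649.
Step 5: Under H0, H ~ chi^2(3); p-value = 0.645942.
Step 6: alpha = 0.05. fail to reject H0.

H = 1.6596, df = 3, p = 0.645942, fail to reject H0.


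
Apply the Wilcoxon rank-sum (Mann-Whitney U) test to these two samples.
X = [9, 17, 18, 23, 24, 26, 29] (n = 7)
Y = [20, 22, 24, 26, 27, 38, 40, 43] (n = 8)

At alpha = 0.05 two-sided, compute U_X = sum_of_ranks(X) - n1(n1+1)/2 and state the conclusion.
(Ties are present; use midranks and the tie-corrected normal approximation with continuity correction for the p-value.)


Step 1: Combine and sort all 15 observations; assign midranks.
sorted (value, group): (9,X), (17,X), (18,X), (20,Y), (22,Y), (23,X), (24,X), (24,Y), (26,X), (26,Y), (27,Y), (29,X), (38,Y), (40,Y), (43,Y)
ranks: 9->1, 17->2, 18->3, 20->4, 22->5, 23->6, 24->7.5, 24->7.5, 26->9.5, 26->9.5, 27->11, 29->12, 38->13, 40->14, 43->15
Step 2: Rank sum for X: R1 = 1 + 2 + 3 + 6 + 7.5 + 9.5 + 12 = 41.
Step 3: U_X = R1 - n1(n1+1)/2 = 41 - 7*8/2 = 41 - 28 = 13.
       U_Y = n1*n2 - U_X = 56 - 13 = 43.
Step 4: Ties are present, so use the tie-corrected normal approximation (with continuity correction) for the p-value.
Step 5: p-value = 0.092753; compare to alpha = 0.05. fail to reject H0.

U_X = 13, p = 0.092753, fail to reject H0 at alpha = 0.05.


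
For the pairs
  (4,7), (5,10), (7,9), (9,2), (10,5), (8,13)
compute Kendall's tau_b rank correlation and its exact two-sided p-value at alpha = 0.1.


Step 1: Enumerate the 15 unordered pairs (i,j) with i<j and classify each by sign(x_j-x_i) * sign(y_j-y_i).
  (1,2):dx=+1,dy=+3->C; (1,3):dx=+3,dy=+2->C; (1,4):dx=+5,dy=-5->D; (1,5):dx=+6,dy=-2->D
  (1,6):dx=+4,dy=+6->C; (2,3):dx=+2,dy=-1->D; (2,4):dx=+4,dy=-8->D; (2,5):dx=+5,dy=-5->D
  (2,6):dx=+3,dy=+3->C; (3,4):dx=+2,dy=-7->D; (3,5):dx=+3,dy=-4->D; (3,6):dx=+1,dy=+4->C
  (4,5):dx=+1,dy=+3->C; (4,6):dx=-1,dy=+11->D; (5,6):dx=-2,dy=+8->D
Step 2: C = 6, D = 9, total pairs = 15.
Step 3: tau = (C - D)/(n(n-1)/2) = (6 - 9)/15 = -0.200000.
Step 4: Exact two-sided p-value (enumerate n! = 720 permutations of y under H0): p = 0.719444.
Step 5: alpha = 0.1. fail to reject H0.

tau_b = -0.2000 (C=6, D=9), p = 0.719444, fail to reject H0.


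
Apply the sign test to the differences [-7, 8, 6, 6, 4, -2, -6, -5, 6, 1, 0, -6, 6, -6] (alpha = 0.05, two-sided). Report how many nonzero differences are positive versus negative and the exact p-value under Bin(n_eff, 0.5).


Step 1: Discard zero differences. Original n = 14; n_eff = number of nonzero differences = 13.
Nonzero differences (with sign): -7, +8, +6, +6, +4, -2, -6, -5, +6, +1, -6, +6, -6
Step 2: Count signs: positive = 7, negative = 6.
Step 3: Under H0: P(positive) = 0.5, so the number of positives S ~ Bin(13, 0.5).
Step 4: Two-sided exact p-value = sum of Bin(13,0.5) probabilities at or below the observed probability = 1.000000.
Step 5: alpha = 0.05. fail to reject H0.

n_eff = 13, pos = 7, neg = 6, p = 1.000000, fail to reject H0.


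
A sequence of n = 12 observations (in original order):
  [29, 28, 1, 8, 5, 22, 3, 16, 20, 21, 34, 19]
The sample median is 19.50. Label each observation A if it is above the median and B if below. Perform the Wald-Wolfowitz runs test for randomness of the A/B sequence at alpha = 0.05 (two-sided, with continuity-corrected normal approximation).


Step 1: Compute median = 19.50; label A = above, B = below.
Labels in order: AABBBABBAAAB  (n_A = 6, n_B = 6)
Step 2: Count runs R = 6.
Step 3: Under H0 (random ordering), E[R] = 2*n_A*n_B/(n_A+n_B) + 1 = 2*6*6/12 + 1 = 7.0000.
        Var[R] = 2*n_A*n_B*(2*n_A*n_B - n_A - n_B) / ((n_A+n_B)^2 * (n_A+n_B-1)) = 4320/1584 = 2.7273.
        SD[R] = 1.6514.
Step 4: Continuity-corrected z = (R + 0.5 - E[R]) / SD[R] = (6 + 0.5 - 7.0000) / 1.6514 = -0.3028.
Step 5: Two-sided p-value via normal approximation = 2*(1 - Phi(|z|)) = 0.762069.
Step 6: alpha = 0.05. fail to reject H0.

R = 6, z = -0.3028, p = 0.762069, fail to reject H0.


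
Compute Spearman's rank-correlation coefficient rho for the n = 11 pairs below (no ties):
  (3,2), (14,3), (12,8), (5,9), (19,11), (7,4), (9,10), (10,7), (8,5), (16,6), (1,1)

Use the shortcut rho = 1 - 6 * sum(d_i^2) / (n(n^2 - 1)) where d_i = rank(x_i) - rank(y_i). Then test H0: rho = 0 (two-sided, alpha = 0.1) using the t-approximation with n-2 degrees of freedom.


Step 1: Rank x and y separately (midranks; no ties here).
rank(x): 3->2, 14->9, 12->8, 5->3, 19->11, 7->4, 9->6, 10->7, 8->5, 16->10, 1->1
rank(y): 2->2, 3->3, 8->8, 9->9, 11->11, 4->4, 10->10, 7->7, 5->5, 6->6, 1->1
Step 2: d_i = R_x(i) - R_y(i); compute d_i^2.
  (2-2)^2=0, (9-3)^2=36, (8-8)^2=0, (3-9)^2=36, (11-11)^2=0, (4-4)^2=0, (6-10)^2=16, (7-7)^2=0, (5-5)^2=0, (10-6)^2=16, (1-1)^2=0
sum(d^2) = 104.
Step 3: rho = 1 - 6*104 / (11*(11^2 - 1)) = 1 - 624/1320 = 0.527273.
Step 4: Under H0, t = rho * sqrt((n-2)/(1-rho^2)) = 1.8616 ~ t(9).
Step 5: Two-sided p-value from the t-distribution with 9 df = 0.095565.
Step 6: alpha = 0.1. reject H0.

rho = 0.5273, p = 0.095565, reject H0 at alpha = 0.1.


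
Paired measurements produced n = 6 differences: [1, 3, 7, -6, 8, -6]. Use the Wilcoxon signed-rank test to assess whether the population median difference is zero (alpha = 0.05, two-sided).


Step 1: Drop any zero differences (none here) and take |d_i|.
|d| = [1, 3, 7, 6, 8, 6]
Step 2: Midrank |d_i| (ties get averaged ranks).
ranks: |1|->1, |3|->2, |7|->5, |6|->3.5, |8|->6, |6|->3.5
Step 3: Attach original signs; sum ranks with positive sign and with negative sign.
W+ = 1 + 2 + 5 + 6 = 14
W- = 3.5 + 3.5 = 7
(Check: W+ + W- = 21 should equal n(n+1)/2 = 21.)
Step 4: Test statistic W = min(W+, W-) = 7.
Step 5: Ties in |d|, so use the tie-corrected normal approximation.
        E[W] = n(n+1)/4 = 6*7/4 = 10.5.
        Tie groups: |d|=6 (t=2); sum(t^3 - t) = 6.
        Var[W] = n(n+1)(2n+1)/24 - sum(t^3-t)/48 = 546/24 - 6/48 = 22.625.
        z = (W - E[W]) / sqrt(Var[W]) = (7 - 10.5) / 4.7566 = -0.7358.
        Two-sided p = 2*Phi(z) = 0.461838.
Step 6: alpha = 0.05. fail to reject H0.

W+ = 14, W- = 7, W = min = 7, p = 0.461838, fail to reject H0.


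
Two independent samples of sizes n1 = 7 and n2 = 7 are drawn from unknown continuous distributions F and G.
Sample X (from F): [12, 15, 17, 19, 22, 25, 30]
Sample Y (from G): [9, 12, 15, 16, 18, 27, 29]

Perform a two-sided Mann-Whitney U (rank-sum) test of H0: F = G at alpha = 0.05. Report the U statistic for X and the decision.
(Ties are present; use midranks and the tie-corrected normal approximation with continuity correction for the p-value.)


Step 1: Combine and sort all 14 observations; assign midranks.
sorted (value, group): (9,Y), (12,X), (12,Y), (15,X), (15,Y), (16,Y), (17,X), (18,Y), (19,X), (22,X), (25,X), (27,Y), (29,Y), (30,X)
ranks: 9->1, 12->2.5, 12->2.5, 15->4.5, 15->4.5, 16->6, 17->7, 18->8, 19->9, 22->10, 25->11, 27->12, 29->13, 30->14
Step 2: Rank sum for X: R1 = 2.5 + 4.5 + 7 + 9 + 10 + 11 + 14 = 58.
Step 3: U_X = R1 - n1(n1+1)/2 = 58 - 7*8/2 = 58 - 28 = 30.
       U_Y = n1*n2 - U_X = 49 - 30 = 19.
Step 4: Ties are present, so use the tie-corrected normal approximation (with continuity correction) for the p-value.
Step 5: p-value = 0.521987; compare to alpha = 0.05. fail to reject H0.

U_X = 30, p = 0.521987, fail to reject H0 at alpha = 0.05.


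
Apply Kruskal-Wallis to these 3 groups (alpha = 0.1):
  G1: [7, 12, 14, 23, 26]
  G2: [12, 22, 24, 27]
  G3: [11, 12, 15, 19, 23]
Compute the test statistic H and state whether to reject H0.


Step 1: Combine all N = 14 observations and assign midranks.
sorted (value, group, rank): (7,G1,1), (11,G3,2), (12,G1,4), (12,G2,4), (12,G3,4), (14,G1,6), (15,G3,7), (19,G3,8), (22,G2,9), (23,G1,10.5), (23,G3,10.5), (24,G2,12), (26,G1,13), (27,G2,14)
Step 2: Sum ranks within each group.
R_1 = 34.5 (n_1 = 5)
R_2 = 39 (n_2 = 4)
R_3 = 31.5 (n_3 = 5)
Step 3: H = 12/(N(N+1)) * sum(R_i^2/n_i) - 3(N+1)
     = 12/(14*15) * (34.5^2/5 + 39^2/4 + 31.5^2/5) - 3*15
     = 0.057143 * 816.75 - 45
     = 1.671429.
Step 4: Ties present; correction factor C = 1 - 30/(14^3 - 14) = 0.989011. Corrected H = 1.671429 / 0.989011 = 1.690000.
Step 5: Under H0, H ~ chi^2(2); p-value = 0.429557.
Step 6: alpha = 0.1. fail to reject H0.

H = 1.6900, df = 2, p = 0.429557, fail to reject H0.


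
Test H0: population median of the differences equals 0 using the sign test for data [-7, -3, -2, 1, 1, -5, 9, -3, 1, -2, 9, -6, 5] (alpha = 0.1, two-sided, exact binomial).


Step 1: Discard zero differences. Original n = 13; n_eff = number of nonzero differences = 13.
Nonzero differences (with sign): -7, -3, -2, +1, +1, -5, +9, -3, +1, -2, +9, -6, +5
Step 2: Count signs: positive = 6, negative = 7.
Step 3: Under H0: P(positive) = 0.5, so the number of positives S ~ Bin(13, 0.5).
Step 4: Two-sided exact p-value = sum of Bin(13,0.5) probabilities at or below the observed probability = 1.000000.
Step 5: alpha = 0.1. fail to reject H0.

n_eff = 13, pos = 6, neg = 7, p = 1.000000, fail to reject H0.


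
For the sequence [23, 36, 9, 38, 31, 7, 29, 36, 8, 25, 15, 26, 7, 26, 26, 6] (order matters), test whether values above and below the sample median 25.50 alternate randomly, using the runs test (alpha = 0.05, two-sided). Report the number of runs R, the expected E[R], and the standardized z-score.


Step 1: Compute median = 25.50; label A = above, B = below.
Labels in order: BABAABAABBBABAAB  (n_A = 8, n_B = 8)
Step 2: Count runs R = 11.
Step 3: Under H0 (random ordering), E[R] = 2*n_A*n_B/(n_A+n_B) + 1 = 2*8*8/16 + 1 = 9.0000.
        Var[R] = 2*n_A*n_B*(2*n_A*n_B - n_A - n_B) / ((n_A+n_B)^2 * (n_A+n_B-1)) = 14336/3840 = 3.7333.
        SD[R] = 1.9322.
Step 4: Continuity-corrected z = (R - 0.5 - E[R]) / SD[R] = (11 - 0.5 - 9.0000) / 1.9322 = 0.7763.
Step 5: Two-sided p-value via normal approximation = 2*(1 - Phi(|z|)) = 0.437558.
Step 6: alpha = 0.05. fail to reject H0.

R = 11, z = 0.7763, p = 0.437558, fail to reject H0.


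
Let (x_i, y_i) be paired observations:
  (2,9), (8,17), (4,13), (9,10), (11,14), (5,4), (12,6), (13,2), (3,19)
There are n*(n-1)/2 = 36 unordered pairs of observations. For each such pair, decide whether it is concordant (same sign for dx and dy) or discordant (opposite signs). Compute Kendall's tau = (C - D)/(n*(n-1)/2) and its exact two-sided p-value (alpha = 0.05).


Step 1: Enumerate the 36 unordered pairs (i,j) with i<j and classify each by sign(x_j-x_i) * sign(y_j-y_i).
  (1,2):dx=+6,dy=+8->C; (1,3):dx=+2,dy=+4->C; (1,4):dx=+7,dy=+1->C; (1,5):dx=+9,dy=+5->C
  (1,6):dx=+3,dy=-5->D; (1,7):dx=+10,dy=-3->D; (1,8):dx=+11,dy=-7->D; (1,9):dx=+1,dy=+10->C
  (2,3):dx=-4,dy=-4->C; (2,4):dx=+1,dy=-7->D; (2,5):dx=+3,dy=-3->D; (2,6):dx=-3,dy=-13->C
  (2,7):dx=+4,dy=-11->D; (2,8):dx=+5,dy=-15->D; (2,9):dx=-5,dy=+2->D; (3,4):dx=+5,dy=-3->D
  (3,5):dx=+7,dy=+1->C; (3,6):dx=+1,dy=-9->D; (3,7):dx=+8,dy=-7->D; (3,8):dx=+9,dy=-11->D
  (3,9):dx=-1,dy=+6->D; (4,5):dx=+2,dy=+4->C; (4,6):dx=-4,dy=-6->C; (4,7):dx=+3,dy=-4->D
  (4,8):dx=+4,dy=-8->D; (4,9):dx=-6,dy=+9->D; (5,6):dx=-6,dy=-10->C; (5,7):dx=+1,dy=-8->D
  (5,8):dx=+2,dy=-12->D; (5,9):dx=-8,dy=+5->D; (6,7):dx=+7,dy=+2->C; (6,8):dx=+8,dy=-2->D
  (6,9):dx=-2,dy=+15->D; (7,8):dx=+1,dy=-4->D; (7,9):dx=-9,dy=+13->D; (8,9):dx=-10,dy=+17->D
Step 2: C = 12, D = 24, total pairs = 36.
Step 3: tau = (C - D)/(n(n-1)/2) = (12 - 24)/36 = -0.333333.
Step 4: Exact two-sided p-value (enumerate n! = 362880 permutations of y under H0): p = 0.259518.
Step 5: alpha = 0.05. fail to reject H0.

tau_b = -0.3333 (C=12, D=24), p = 0.259518, fail to reject H0.


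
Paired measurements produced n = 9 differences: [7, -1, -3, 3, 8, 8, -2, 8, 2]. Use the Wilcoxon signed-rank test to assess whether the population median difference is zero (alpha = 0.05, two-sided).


Step 1: Drop any zero differences (none here) and take |d_i|.
|d| = [7, 1, 3, 3, 8, 8, 2, 8, 2]
Step 2: Midrank |d_i| (ties get averaged ranks).
ranks: |7|->6, |1|->1, |3|->4.5, |3|->4.5, |8|->8, |8|->8, |2|->2.5, |8|->8, |2|->2.5
Step 3: Attach original signs; sum ranks with positive sign and with negative sign.
W+ = 6 + 4.5 + 8 + 8 + 8 + 2.5 = 37
W- = 1 + 4.5 + 2.5 = 8
(Check: W+ + W- = 45 should equal n(n+1)/2 = 45.)
Step 4: Test statistic W = min(W+, W-) = 8.
Step 5: Ties in |d|, so use the tie-corrected normal approximation.
        E[W] = n(n+1)/4 = 9*10/4 = 22.5.
        Tie groups: |d|=2 (t=2), |d|=3 (t=2), |d|=8 (t=3); sum(t^3 - t) = 36.
        Var[W] = n(n+1)(2n+1)/24 - sum(t^3-t)/48 = 1710/24 - 36/48 = 70.5.
        z = (W - E[W]) / sqrt(Var[W]) = (8 - 22.5) / 8.3964 = -1.7269.
        Two-sided p = 2*Phi(z) = 0.084181.
Step 6: alpha = 0.05. fail to reject H0.

W+ = 37, W- = 8, W = min = 8, p = 0.084181, fail to reject H0.


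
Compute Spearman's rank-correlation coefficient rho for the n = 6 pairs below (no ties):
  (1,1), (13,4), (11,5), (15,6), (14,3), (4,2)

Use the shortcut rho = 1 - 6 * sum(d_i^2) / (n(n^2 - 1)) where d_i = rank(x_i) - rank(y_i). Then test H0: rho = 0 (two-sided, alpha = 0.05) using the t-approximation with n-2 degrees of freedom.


Step 1: Rank x and y separately (midranks; no ties here).
rank(x): 1->1, 13->4, 11->3, 15->6, 14->5, 4->2
rank(y): 1->1, 4->4, 5->5, 6->6, 3->3, 2->2
Step 2: d_i = R_x(i) - R_y(i); compute d_i^2.
  (1-1)^2=0, (4-4)^2=0, (3-5)^2=4, (6-6)^2=0, (5-3)^2=4, (2-2)^2=0
sum(d^2) = 8.
Step 3: rho = 1 - 6*8 / (6*(6^2 - 1)) = 1 - 48/210 = 0.771429.
Step 4: Under H0, t = rho * sqrt((n-2)/(1-rho^2)) = 2.4247 ~ t(4).
Step 5: Two-sided p-value from the t-distribution with 4 df = 0.072397.
Step 6: alpha = 0.05. fail to reject H0.

rho = 0.7714, p = 0.072397, fail to reject H0 at alpha = 0.05.


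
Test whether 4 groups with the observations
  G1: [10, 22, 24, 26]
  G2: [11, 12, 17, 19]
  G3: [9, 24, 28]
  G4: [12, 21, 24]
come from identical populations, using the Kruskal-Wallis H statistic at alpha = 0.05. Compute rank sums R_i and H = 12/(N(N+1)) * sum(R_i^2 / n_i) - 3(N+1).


Step 1: Combine all N = 14 observations and assign midranks.
sorted (value, group, rank): (9,G3,1), (10,G1,2), (11,G2,3), (12,G2,4.5), (12,G4,4.5), (17,G2,6), (19,G2,7), (21,G4,8), (22,G1,9), (24,G1,11), (24,G3,11), (24,G4,11), (26,G1,13), (28,G3,14)
Step 2: Sum ranks within each group.
R_1 = 35 (n_1 = 4)
R_2 = 20.5 (n_2 = 4)
R_3 = 26 (n_3 = 3)
R_4 = 23.5 (n_4 = 3)
Step 3: H = 12/(N(N+1)) * sum(R_i^2/n_i) - 3(N+1)
     = 12/(14*15) * (35^2/4 + 20.5^2/4 + 26^2/3 + 23.5^2/3) - 3*15
     = 0.057143 * 820.729 - 45
     = 1.898810.
Step 4: Ties present; correction factor C = 1 - 30/(14^3 - 14) = 0.989011. Corrected H = 1.898810 / 0.989011 = 1.919907.
Step 5: Under H0, H ~ chi^2(3); p-value = 0.589195.
Step 6: alpha = 0.05. fail to reject H0.

H = 1.9199, df = 3, p = 0.589195, fail to reject H0.


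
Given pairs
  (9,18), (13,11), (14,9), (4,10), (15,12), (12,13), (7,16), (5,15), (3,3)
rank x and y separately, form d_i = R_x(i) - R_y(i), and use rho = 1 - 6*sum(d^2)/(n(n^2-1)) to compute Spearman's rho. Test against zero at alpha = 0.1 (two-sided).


Step 1: Rank x and y separately (midranks; no ties here).
rank(x): 9->5, 13->7, 14->8, 4->2, 15->9, 12->6, 7->4, 5->3, 3->1
rank(y): 18->9, 11->4, 9->2, 10->3, 12->5, 13->6, 16->8, 15->7, 3->1
Step 2: d_i = R_x(i) - R_y(i); compute d_i^2.
  (5-9)^2=16, (7-4)^2=9, (8-2)^2=36, (2-3)^2=1, (9-5)^2=16, (6-6)^2=0, (4-8)^2=16, (3-7)^2=16, (1-1)^2=0
sum(d^2) = 110.
Step 3: rho = 1 - 6*110 / (9*(9^2 - 1)) = 1 - 660/720 = 0.083333.
Step 4: Under H0, t = rho * sqrt((n-2)/(1-rho^2)) = 0.2212 ~ t(7).
Step 5: Two-sided p-value from the t-distribution with 7 df = 0.831214.
Step 6: alpha = 0.1. fail to reject H0.

rho = 0.0833, p = 0.831214, fail to reject H0 at alpha = 0.1.


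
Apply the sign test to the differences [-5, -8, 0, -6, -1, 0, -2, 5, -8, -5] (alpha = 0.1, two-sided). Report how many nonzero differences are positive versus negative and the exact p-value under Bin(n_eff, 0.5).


Step 1: Discard zero differences. Original n = 10; n_eff = number of nonzero differences = 8.
Nonzero differences (with sign): -5, -8, -6, -1, -2, +5, -8, -5
Step 2: Count signs: positive = 1, negative = 7.
Step 3: Under H0: P(positive) = 0.5, so the number of positives S ~ Bin(8, 0.5).
Step 4: Two-sided exact p-value = sum of Bin(8,0.5) probabilities at or below the observed probability = 0.070312.
Step 5: alpha = 0.1. reject H0.

n_eff = 8, pos = 1, neg = 7, p = 0.070312, reject H0.


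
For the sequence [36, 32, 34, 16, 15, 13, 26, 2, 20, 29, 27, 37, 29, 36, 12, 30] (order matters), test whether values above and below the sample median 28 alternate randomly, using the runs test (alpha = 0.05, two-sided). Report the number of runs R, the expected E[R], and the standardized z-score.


Step 1: Compute median = 28; label A = above, B = below.
Labels in order: AAABBBBBBABAAABA  (n_A = 8, n_B = 8)
Step 2: Count runs R = 7.
Step 3: Under H0 (random ordering), E[R] = 2*n_A*n_B/(n_A+n_B) + 1 = 2*8*8/16 + 1 = 9.0000.
        Var[R] = 2*n_A*n_B*(2*n_A*n_B - n_A - n_B) / ((n_A+n_B)^2 * (n_A+n_B-1)) = 14336/3840 = 3.7333.
        SD[R] = 1.9322.
Step 4: Continuity-corrected z = (R + 0.5 - E[R]) / SD[R] = (7 + 0.5 - 9.0000) / 1.9322 = -0.7763.
Step 5: Two-sided p-value via normal approximation = 2*(1 - Phi(|z|)) = 0.437558.
Step 6: alpha = 0.05. fail to reject H0.

R = 7, z = -0.7763, p = 0.437558, fail to reject H0.


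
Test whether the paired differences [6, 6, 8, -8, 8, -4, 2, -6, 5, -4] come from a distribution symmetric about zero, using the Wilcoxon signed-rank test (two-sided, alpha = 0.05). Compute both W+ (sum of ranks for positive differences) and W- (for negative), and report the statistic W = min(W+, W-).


Step 1: Drop any zero differences (none here) and take |d_i|.
|d| = [6, 6, 8, 8, 8, 4, 2, 6, 5, 4]
Step 2: Midrank |d_i| (ties get averaged ranks).
ranks: |6|->6, |6|->6, |8|->9, |8|->9, |8|->9, |4|->2.5, |2|->1, |6|->6, |5|->4, |4|->2.5
Step 3: Attach original signs; sum ranks with positive sign and with negative sign.
W+ = 6 + 6 + 9 + 9 + 1 + 4 = 35
W- = 9 + 2.5 + 6 + 2.5 = 20
(Check: W+ + W- = 55 should equal n(n+1)/2 = 55.)
Step 4: Test statistic W = min(W+, W-) = 20.
Step 5: Ties in |d|, so use the tie-corrected normal approximation.
        E[W] = n(n+1)/4 = 10*11/4 = 27.5.
        Tie groups: |d|=4 (t=2), |d|=6 (t=3), |d|=8 (t=3); sum(t^3 - t) = 54.
        Var[W] = n(n+1)(2n+1)/24 - sum(t^3-t)/48 = 2310/24 - 54/48 = 95.125.
        z = (W - E[W]) / sqrt(Var[W]) = (20 - 27.5) / 9.7532 = -0.7690.
        Two-sided p = 2*Phi(z) = 0.441906.
Step 6: alpha = 0.05. fail to reject H0.

W+ = 35, W- = 20, W = min = 20, p = 0.441906, fail to reject H0.


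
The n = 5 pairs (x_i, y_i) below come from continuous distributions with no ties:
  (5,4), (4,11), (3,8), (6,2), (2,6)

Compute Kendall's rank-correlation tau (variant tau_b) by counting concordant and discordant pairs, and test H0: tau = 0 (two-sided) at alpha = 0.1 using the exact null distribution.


Step 1: Enumerate the 10 unordered pairs (i,j) with i<j and classify each by sign(x_j-x_i) * sign(y_j-y_i).
  (1,2):dx=-1,dy=+7->D; (1,3):dx=-2,dy=+4->D; (1,4):dx=+1,dy=-2->D; (1,5):dx=-3,dy=+2->D
  (2,3):dx=-1,dy=-3->C; (2,4):dx=+2,dy=-9->D; (2,5):dx=-2,dy=-5->C; (3,4):dx=+3,dy=-6->D
  (3,5):dx=-1,dy=-2->C; (4,5):dx=-4,dy=+4->D
Step 2: C = 3, D = 7, total pairs = 10.
Step 3: tau = (C - D)/(n(n-1)/2) = (3 - 7)/10 = -0.400000.
Step 4: Exact two-sided p-value (enumerate n! = 120 permutations of y under H0): p = 0.483333.
Step 5: alpha = 0.1. fail to reject H0.

tau_b = -0.4000 (C=3, D=7), p = 0.483333, fail to reject H0.


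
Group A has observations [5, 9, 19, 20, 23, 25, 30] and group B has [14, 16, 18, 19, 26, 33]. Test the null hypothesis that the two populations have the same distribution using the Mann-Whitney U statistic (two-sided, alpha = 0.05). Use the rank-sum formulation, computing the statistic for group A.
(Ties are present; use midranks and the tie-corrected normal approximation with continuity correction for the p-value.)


Step 1: Combine and sort all 13 observations; assign midranks.
sorted (value, group): (5,X), (9,X), (14,Y), (16,Y), (18,Y), (19,X), (19,Y), (20,X), (23,X), (25,X), (26,Y), (30,X), (33,Y)
ranks: 5->1, 9->2, 14->3, 16->4, 18->5, 19->6.5, 19->6.5, 20->8, 23->9, 25->10, 26->11, 30->12, 33->13
Step 2: Rank sum for X: R1 = 1 + 2 + 6.5 + 8 + 9 + 10 + 12 = 48.5.
Step 3: U_X = R1 - n1(n1+1)/2 = 48.5 - 7*8/2 = 48.5 - 28 = 20.5.
       U_Y = n1*n2 - U_X = 42 - 20.5 = 21.5.
Step 4: Ties are present, so use the tie-corrected normal approximation (with continuity correction) for the p-value.
Step 5: p-value = 1.000000; compare to alpha = 0.05. fail to reject H0.

U_X = 20.5, p = 1.000000, fail to reject H0 at alpha = 0.05.


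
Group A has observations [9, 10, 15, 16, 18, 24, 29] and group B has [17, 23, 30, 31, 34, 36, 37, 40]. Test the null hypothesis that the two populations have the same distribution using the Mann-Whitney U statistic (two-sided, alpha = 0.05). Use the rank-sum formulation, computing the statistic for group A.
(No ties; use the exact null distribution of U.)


Step 1: Combine and sort all 15 observations; assign midranks.
sorted (value, group): (9,X), (10,X), (15,X), (16,X), (17,Y), (18,X), (23,Y), (24,X), (29,X), (30,Y), (31,Y), (34,Y), (36,Y), (37,Y), (40,Y)
ranks: 9->1, 10->2, 15->3, 16->4, 17->5, 18->6, 23->7, 24->8, 29->9, 30->10, 31->11, 34->12, 36->13, 37->14, 40->15
Step 2: Rank sum for X: R1 = 1 + 2 + 3 + 4 + 6 + 8 + 9 = 33.
Step 3: U_X = R1 - n1(n1+1)/2 = 33 - 7*8/2 = 33 - 28 = 5.
       U_Y = n1*n2 - U_X = 56 - 5 = 51.
Step 4: No ties, so the exact null distribution of U (based on enumerating the C(15,7) = 6435 equally likely rank assignments) gives the two-sided p-value.
Step 5: p-value = 0.005905; compare to alpha = 0.05. reject H0.

U_X = 5, p = 0.005905, reject H0 at alpha = 0.05.


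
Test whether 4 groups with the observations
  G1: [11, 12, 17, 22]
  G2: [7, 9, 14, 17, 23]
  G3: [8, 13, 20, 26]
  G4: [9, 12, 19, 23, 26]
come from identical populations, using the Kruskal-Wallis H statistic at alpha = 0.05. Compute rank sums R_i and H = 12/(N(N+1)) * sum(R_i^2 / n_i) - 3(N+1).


Step 1: Combine all N = 18 observations and assign midranks.
sorted (value, group, rank): (7,G2,1), (8,G3,2), (9,G2,3.5), (9,G4,3.5), (11,G1,5), (12,G1,6.5), (12,G4,6.5), (13,G3,8), (14,G2,9), (17,G1,10.5), (17,G2,10.5), (19,G4,12), (20,G3,13), (22,G1,14), (23,G2,15.5), (23,G4,15.5), (26,G3,17.5), (26,G4,17.5)
Step 2: Sum ranks within each group.
R_1 = 36 (n_1 = 4)
R_2 = 39.5 (n_2 = 5)
R_3 = 40.5 (n_3 = 4)
R_4 = 55 (n_4 = 5)
Step 3: H = 12/(N(N+1)) * sum(R_i^2/n_i) - 3(N+1)
     = 12/(18*19) * (36^2/4 + 39.5^2/5 + 40.5^2/4 + 55^2/5) - 3*19
     = 0.035088 * 1651.11 - 57
     = 0.933772.
Step 4: Ties present; correction factor C = 1 - 30/(18^3 - 18) = 0.994840. Corrected H = 0.933772 / 0.994840 = 0.938615.
Step 5: Under H0, H ~ chi^2(3); p-value = 0.816100.
Step 6: alpha = 0.05. fail to reject H0.

H = 0.9386, df = 3, p = 0.816100, fail to reject H0.


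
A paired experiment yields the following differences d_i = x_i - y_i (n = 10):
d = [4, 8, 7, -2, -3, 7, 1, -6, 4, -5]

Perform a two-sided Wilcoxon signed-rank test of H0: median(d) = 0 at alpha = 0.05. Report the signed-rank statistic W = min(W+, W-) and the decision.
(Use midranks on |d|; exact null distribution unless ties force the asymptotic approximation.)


Step 1: Drop any zero differences (none here) and take |d_i|.
|d| = [4, 8, 7, 2, 3, 7, 1, 6, 4, 5]
Step 2: Midrank |d_i| (ties get averaged ranks).
ranks: |4|->4.5, |8|->10, |7|->8.5, |2|->2, |3|->3, |7|->8.5, |1|->1, |6|->7, |4|->4.5, |5|->6
Step 3: Attach original signs; sum ranks with positive sign and with negative sign.
W+ = 4.5 + 10 + 8.5 + 8.5 + 1 + 4.5 = 37
W- = 2 + 3 + 7 + 6 = 18
(Check: W+ + W- = 55 should equal n(n+1)/2 = 55.)
Step 4: Test statistic W = min(W+, W-) = 18.
Step 5: Ties in |d|, so use the tie-corrected normal approximation.
        E[W] = n(n+1)/4 = 10*11/4 = 27.5.
        Tie groups: |d|=4 (t=2), |d|=7 (t=2); sum(t^3 - t) = 12.
        Var[W] = n(n+1)(2n+1)/24 - sum(t^3-t)/48 = 2310/24 - 12/48 = 96.
        z = (W - E[W]) / sqrt(Var[W]) = (18 - 27.5) / 9.7980 = -0.9696.
        Two-sided p = 2*Phi(z) = 0.332251.
Step 6: alpha = 0.05. fail to reject H0.

W+ = 37, W- = 18, W = min = 18, p = 0.332251, fail to reject H0.


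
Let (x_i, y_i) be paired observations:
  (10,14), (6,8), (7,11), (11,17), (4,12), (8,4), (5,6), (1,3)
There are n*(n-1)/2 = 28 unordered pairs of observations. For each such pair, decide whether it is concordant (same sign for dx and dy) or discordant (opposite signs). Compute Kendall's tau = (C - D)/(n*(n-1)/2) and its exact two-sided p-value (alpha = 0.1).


Step 1: Enumerate the 28 unordered pairs (i,j) with i<j and classify each by sign(x_j-x_i) * sign(y_j-y_i).
  (1,2):dx=-4,dy=-6->C; (1,3):dx=-3,dy=-3->C; (1,4):dx=+1,dy=+3->C; (1,5):dx=-6,dy=-2->C
  (1,6):dx=-2,dy=-10->C; (1,7):dx=-5,dy=-8->C; (1,8):dx=-9,dy=-11->C; (2,3):dx=+1,dy=+3->C
  (2,4):dx=+5,dy=+9->C; (2,5):dx=-2,dy=+4->D; (2,6):dx=+2,dy=-4->D; (2,7):dx=-1,dy=-2->C
  (2,8):dx=-5,dy=-5->C; (3,4):dx=+4,dy=+6->C; (3,5):dx=-3,dy=+1->D; (3,6):dx=+1,dy=-7->D
  (3,7):dx=-2,dy=-5->C; (3,8):dx=-6,dy=-8->C; (4,5):dx=-7,dy=-5->C; (4,6):dx=-3,dy=-13->C
  (4,7):dx=-6,dy=-11->C; (4,8):dx=-10,dy=-14->C; (5,6):dx=+4,dy=-8->D; (5,7):dx=+1,dy=-6->D
  (5,8):dx=-3,dy=-9->C; (6,7):dx=-3,dy=+2->D; (6,8):dx=-7,dy=-1->C; (7,8):dx=-4,dy=-3->C
Step 2: C = 21, D = 7, total pairs = 28.
Step 3: tau = (C - D)/(n(n-1)/2) = (21 - 7)/28 = 0.500000.
Step 4: Exact two-sided p-value (enumerate n! = 40320 permutations of y under H0): p = 0.108681.
Step 5: alpha = 0.1. fail to reject H0.

tau_b = 0.5000 (C=21, D=7), p = 0.108681, fail to reject H0.


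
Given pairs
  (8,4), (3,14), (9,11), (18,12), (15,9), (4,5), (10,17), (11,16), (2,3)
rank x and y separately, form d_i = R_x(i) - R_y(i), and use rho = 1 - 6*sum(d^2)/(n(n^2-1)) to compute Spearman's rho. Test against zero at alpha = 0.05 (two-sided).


Step 1: Rank x and y separately (midranks; no ties here).
rank(x): 8->4, 3->2, 9->5, 18->9, 15->8, 4->3, 10->6, 11->7, 2->1
rank(y): 4->2, 14->7, 11->5, 12->6, 9->4, 5->3, 17->9, 16->8, 3->1
Step 2: d_i = R_x(i) - R_y(i); compute d_i^2.
  (4-2)^2=4, (2-7)^2=25, (5-5)^2=0, (9-6)^2=9, (8-4)^2=16, (3-3)^2=0, (6-9)^2=9, (7-8)^2=1, (1-1)^2=0
sum(d^2) = 64.
Step 3: rho = 1 - 6*64 / (9*(9^2 - 1)) = 1 - 384/720 = 0.466667.
Step 4: Under H0, t = rho * sqrt((n-2)/(1-rho^2)) = 1.3960 ~ t(7).
Step 5: Two-sided p-value from the t-distribution with 7 df = 0.205386.
Step 6: alpha = 0.05. fail to reject H0.

rho = 0.4667, p = 0.205386, fail to reject H0 at alpha = 0.05.


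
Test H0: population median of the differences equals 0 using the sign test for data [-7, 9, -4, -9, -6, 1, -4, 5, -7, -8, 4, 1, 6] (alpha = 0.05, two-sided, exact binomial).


Step 1: Discard zero differences. Original n = 13; n_eff = number of nonzero differences = 13.
Nonzero differences (with sign): -7, +9, -4, -9, -6, +1, -4, +5, -7, -8, +4, +1, +6
Step 2: Count signs: positive = 6, negative = 7.
Step 3: Under H0: P(positive) = 0.5, so the number of positives S ~ Bin(13, 0.5).
Step 4: Two-sided exact p-value = sum of Bin(13,0.5) probabilities at or below the observed probability = 1.000000.
Step 5: alpha = 0.05. fail to reject H0.

n_eff = 13, pos = 6, neg = 7, p = 1.000000, fail to reject H0.


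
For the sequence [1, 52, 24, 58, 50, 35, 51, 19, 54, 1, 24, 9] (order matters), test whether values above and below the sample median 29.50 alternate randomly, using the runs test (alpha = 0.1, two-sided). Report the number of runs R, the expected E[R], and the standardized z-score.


Step 1: Compute median = 29.50; label A = above, B = below.
Labels in order: BABAAAABABBB  (n_A = 6, n_B = 6)
Step 2: Count runs R = 7.
Step 3: Under H0 (random ordering), E[R] = 2*n_A*n_B/(n_A+n_B) + 1 = 2*6*6/12 + 1 = 7.0000.
        Var[R] = 2*n_A*n_B*(2*n_A*n_B - n_A - n_B) / ((n_A+n_B)^2 * (n_A+n_B-1)) = 4320/1584 = 2.7273.
        SD[R] = 1.6514.
Step 4: R = E[R], so z = 0 with no continuity correction.
Step 5: Two-sided p-value via normal approximation = 2*(1 - Phi(|z|)) = 1.000000.
Step 6: alpha = 0.1. fail to reject H0.

R = 7, z = 0.0000, p = 1.000000, fail to reject H0.


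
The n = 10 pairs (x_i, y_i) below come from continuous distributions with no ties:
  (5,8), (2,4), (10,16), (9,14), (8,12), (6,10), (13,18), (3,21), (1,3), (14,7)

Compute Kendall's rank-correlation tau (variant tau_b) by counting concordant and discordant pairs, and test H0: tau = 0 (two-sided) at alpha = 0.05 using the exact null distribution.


Step 1: Enumerate the 45 unordered pairs (i,j) with i<j and classify each by sign(x_j-x_i) * sign(y_j-y_i).
  (1,2):dx=-3,dy=-4->C; (1,3):dx=+5,dy=+8->C; (1,4):dx=+4,dy=+6->C; (1,5):dx=+3,dy=+4->C
  (1,6):dx=+1,dy=+2->C; (1,7):dx=+8,dy=+10->C; (1,8):dx=-2,dy=+13->D; (1,9):dx=-4,dy=-5->C
  (1,10):dx=+9,dy=-1->D; (2,3):dx=+8,dy=+12->C; (2,4):dx=+7,dy=+10->C; (2,5):dx=+6,dy=+8->C
  (2,6):dx=+4,dy=+6->C; (2,7):dx=+11,dy=+14->C; (2,8):dx=+1,dy=+17->C; (2,9):dx=-1,dy=-1->C
  (2,10):dx=+12,dy=+3->C; (3,4):dx=-1,dy=-2->C; (3,5):dx=-2,dy=-4->C; (3,6):dx=-4,dy=-6->C
  (3,7):dx=+3,dy=+2->C; (3,8):dx=-7,dy=+5->D; (3,9):dx=-9,dy=-13->C; (3,10):dx=+4,dy=-9->D
  (4,5):dx=-1,dy=-2->C; (4,6):dx=-3,dy=-4->C; (4,7):dx=+4,dy=+4->C; (4,8):dx=-6,dy=+7->D
  (4,9):dx=-8,dy=-11->C; (4,10):dx=+5,dy=-7->D; (5,6):dx=-2,dy=-2->C; (5,7):dx=+5,dy=+6->C
  (5,8):dx=-5,dy=+9->D; (5,9):dx=-7,dy=-9->C; (5,10):dx=+6,dy=-5->D; (6,7):dx=+7,dy=+8->C
  (6,8):dx=-3,dy=+11->D; (6,9):dx=-5,dy=-7->C; (6,10):dx=+8,dy=-3->D; (7,8):dx=-10,dy=+3->D
  (7,9):dx=-12,dy=-15->C; (7,10):dx=+1,dy=-11->D; (8,9):dx=-2,dy=-18->C; (8,10):dx=+11,dy=-14->D
  (9,10):dx=+13,dy=+4->C
Step 2: C = 32, D = 13, total pairs = 45.
Step 3: tau = (C - D)/(n(n-1)/2) = (32 - 13)/45 = 0.422222.
Step 4: Exact two-sided p-value (enumerate n! = 3628800 permutations of y under H0): p = 0.108313.
Step 5: alpha = 0.05. fail to reject H0.

tau_b = 0.4222 (C=32, D=13), p = 0.108313, fail to reject H0.
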